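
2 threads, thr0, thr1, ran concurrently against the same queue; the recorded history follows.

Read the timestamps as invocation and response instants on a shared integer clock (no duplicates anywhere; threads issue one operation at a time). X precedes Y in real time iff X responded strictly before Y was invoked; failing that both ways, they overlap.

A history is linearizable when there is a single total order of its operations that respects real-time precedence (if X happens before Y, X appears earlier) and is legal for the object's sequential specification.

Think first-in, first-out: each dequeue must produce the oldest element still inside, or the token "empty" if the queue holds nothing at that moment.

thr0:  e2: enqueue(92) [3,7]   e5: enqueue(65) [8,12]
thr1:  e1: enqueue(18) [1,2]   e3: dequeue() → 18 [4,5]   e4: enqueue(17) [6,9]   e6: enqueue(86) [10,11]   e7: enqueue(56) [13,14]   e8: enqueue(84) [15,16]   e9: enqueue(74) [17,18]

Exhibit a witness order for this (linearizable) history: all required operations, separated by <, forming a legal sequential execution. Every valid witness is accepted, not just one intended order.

e1 < e2 < e3 < e4 < e5 < e6 < e7 < e8 < e9

1. e1 enqueue(18), leaving queue <18>
2. e2 enqueue(92), leaving queue <18,92>
3. e3 dequeue() → 18, leaving queue <92>
4. e4 enqueue(17), leaving queue <92,17>
5. e5 enqueue(65), leaving queue <92,17,65>
6. e6 enqueue(86), leaving queue <92,17,65,86>
7. e7 enqueue(56), leaving queue <92,17,65,86,56>
8. e8 enqueue(84), leaving queue <92,17,65,86,56,84>
9. e9 enqueue(74), leaving queue <92,17,65,86,56,84,74>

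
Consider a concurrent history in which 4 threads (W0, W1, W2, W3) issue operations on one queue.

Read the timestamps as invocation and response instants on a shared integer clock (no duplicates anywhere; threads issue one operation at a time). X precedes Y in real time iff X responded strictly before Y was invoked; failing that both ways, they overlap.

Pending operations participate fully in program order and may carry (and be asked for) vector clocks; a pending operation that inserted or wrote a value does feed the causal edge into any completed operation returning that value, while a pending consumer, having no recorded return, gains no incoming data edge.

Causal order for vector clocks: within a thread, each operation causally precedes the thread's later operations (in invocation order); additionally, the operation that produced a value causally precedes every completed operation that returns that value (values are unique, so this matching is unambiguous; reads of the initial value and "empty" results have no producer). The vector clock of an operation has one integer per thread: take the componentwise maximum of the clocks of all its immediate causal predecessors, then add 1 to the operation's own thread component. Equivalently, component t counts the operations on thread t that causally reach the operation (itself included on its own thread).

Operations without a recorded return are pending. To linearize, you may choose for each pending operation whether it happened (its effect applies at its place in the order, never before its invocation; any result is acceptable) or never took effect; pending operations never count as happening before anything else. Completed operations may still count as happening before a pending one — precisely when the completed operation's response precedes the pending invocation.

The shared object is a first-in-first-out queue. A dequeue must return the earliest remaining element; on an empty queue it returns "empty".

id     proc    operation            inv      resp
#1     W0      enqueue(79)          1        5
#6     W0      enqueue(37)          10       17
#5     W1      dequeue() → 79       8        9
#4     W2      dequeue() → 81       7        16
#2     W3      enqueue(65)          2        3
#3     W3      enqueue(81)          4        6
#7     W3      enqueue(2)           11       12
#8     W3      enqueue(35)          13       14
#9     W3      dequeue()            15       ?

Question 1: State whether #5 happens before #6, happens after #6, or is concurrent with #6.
before

#5 spans [8,9], #6 spans [10,17]
resp(#5)=9 < inv(#6)=10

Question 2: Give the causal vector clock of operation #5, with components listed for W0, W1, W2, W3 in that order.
(1, 1, 0, 0)

no predecessors for #2 (invoked 2): W3 increments from zero → (0, 0, 0, 1)
no predecessors for #1 (invoked 1): W0 increments from zero → (1, 0, 0, 0)
from VC(#2)=(0, 0, 0, 1), #3 (invoked 4) maxes components and bumps W3 → (0, 0, 0, 2)
from VC(#1)=(1, 0, 0, 0), #5 (invoked 8) maxes components and bumps W1 → (1, 1, 0, 0)
from VC(#1)=(1, 0, 0, 0), #6 (invoked 10) maxes components and bumps W0 → (2, 0, 0, 0)
from VC(#3)=(0, 0, 0, 2), #7 (invoked 11) maxes components and bumps W3 → (0, 0, 0, 3)
from VC(#3)=(0, 0, 0, 2), #4 (invoked 7) maxes components and bumps W2 → (0, 0, 1, 2)
from VC(#7)=(0, 0, 0, 3), #8 (invoked 13) maxes components and bumps W3 → (0, 0, 0, 4)
from VC(#8)=(0, 0, 0, 4), #9 (invoked 15) maxes components and bumps W3 → (0, 0, 0, 5)
target: VC(#5) = (1, 1, 0, 0)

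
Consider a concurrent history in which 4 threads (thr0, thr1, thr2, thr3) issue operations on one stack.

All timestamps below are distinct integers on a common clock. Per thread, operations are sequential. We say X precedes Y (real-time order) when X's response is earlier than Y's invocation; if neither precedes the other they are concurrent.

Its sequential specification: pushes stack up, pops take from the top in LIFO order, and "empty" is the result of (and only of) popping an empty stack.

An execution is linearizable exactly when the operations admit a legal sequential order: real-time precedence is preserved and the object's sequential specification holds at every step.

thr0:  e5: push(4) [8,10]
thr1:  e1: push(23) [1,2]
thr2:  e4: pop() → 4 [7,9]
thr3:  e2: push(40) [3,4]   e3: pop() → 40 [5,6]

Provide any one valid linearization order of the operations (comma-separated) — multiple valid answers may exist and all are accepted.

1. e1 push(23), leaving stack <23>
2. e2 push(40), leaving stack <23,40>
3. e3 pop() → 40, leaving stack <23>
4. e5 push(4), leaving stack <23,4>
5. e4 pop() → 4, leaving stack <23>

e1, e2, e3, e5, e4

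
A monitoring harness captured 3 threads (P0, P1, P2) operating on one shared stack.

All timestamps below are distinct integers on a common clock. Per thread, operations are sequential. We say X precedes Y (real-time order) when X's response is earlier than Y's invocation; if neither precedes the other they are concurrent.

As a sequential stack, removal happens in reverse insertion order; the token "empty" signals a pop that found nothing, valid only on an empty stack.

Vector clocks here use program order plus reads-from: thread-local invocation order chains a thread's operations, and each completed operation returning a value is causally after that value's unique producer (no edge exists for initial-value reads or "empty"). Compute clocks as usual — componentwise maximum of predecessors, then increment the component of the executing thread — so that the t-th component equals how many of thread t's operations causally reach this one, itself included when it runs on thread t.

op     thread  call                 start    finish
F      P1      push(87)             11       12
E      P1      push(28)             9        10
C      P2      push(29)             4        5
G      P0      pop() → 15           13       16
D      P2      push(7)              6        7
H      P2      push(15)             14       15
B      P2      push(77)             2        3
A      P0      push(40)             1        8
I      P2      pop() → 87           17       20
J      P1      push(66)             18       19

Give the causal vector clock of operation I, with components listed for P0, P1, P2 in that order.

(0, 2, 5)

root op B, invoked 2: fresh clock plus P2's own tick → (0, 0, 1)
root op E, invoked 9: fresh clock plus P1's own tick → (0, 1, 0)
root op A, invoked 1: fresh clock plus P0's own tick → (1, 0, 0)
C, invoked 4, takes VC(B)=(0, 0, 1) under max, adds 1 for P2 → (0, 0, 2)
F, invoked 11, takes VC(E)=(0, 1, 0) under max, adds 1 for P1 → (0, 2, 0)
D, invoked 6, takes VC(C)=(0, 0, 2) under max, adds 1 for P2 → (0, 0, 3)
J, invoked 18, takes VC(F)=(0, 2, 0) under max, adds 1 for P1 → (0, 3, 0)
H, invoked 14, takes VC(D)=(0, 0, 3) under max, adds 1 for P2 → (0, 0, 4)
G, invoked 13, takes VC(A)=(1, 0, 0), VC(H)=(0, 0, 4) under max, adds 1 for P0 → (2, 0, 4)
I, invoked 17, takes VC(F)=(0, 2, 0), VC(H)=(0, 0, 4) under max, adds 1 for P2 → (0, 2, 5)
target: VC(I) = (0, 2, 5)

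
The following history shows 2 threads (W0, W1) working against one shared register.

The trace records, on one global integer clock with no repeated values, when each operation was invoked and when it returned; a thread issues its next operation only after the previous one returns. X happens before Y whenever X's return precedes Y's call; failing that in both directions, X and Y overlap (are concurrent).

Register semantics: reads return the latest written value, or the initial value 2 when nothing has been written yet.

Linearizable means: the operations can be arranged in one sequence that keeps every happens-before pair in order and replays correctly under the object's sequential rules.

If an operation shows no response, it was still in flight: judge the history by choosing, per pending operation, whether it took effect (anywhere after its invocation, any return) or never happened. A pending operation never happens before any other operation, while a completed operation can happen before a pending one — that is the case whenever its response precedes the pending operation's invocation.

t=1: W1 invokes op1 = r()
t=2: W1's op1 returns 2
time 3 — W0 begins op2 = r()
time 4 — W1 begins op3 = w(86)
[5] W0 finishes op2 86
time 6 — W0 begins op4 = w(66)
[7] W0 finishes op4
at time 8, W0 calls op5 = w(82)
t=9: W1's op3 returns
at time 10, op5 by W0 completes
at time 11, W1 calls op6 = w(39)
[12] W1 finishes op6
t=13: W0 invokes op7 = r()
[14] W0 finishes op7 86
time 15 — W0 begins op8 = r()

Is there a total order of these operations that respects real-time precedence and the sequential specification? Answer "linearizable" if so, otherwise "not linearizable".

not linearizable

through event 13 a valid linearization exists; event 14 (op7 responding at time 14) ends that
4 orders of the 7 completed register ops respect real time; none is legal
sample order op1, op2, op3, op4, op5, op6, op7 stalls at step 2 — op2 r() → 86 has no legal effect
sample order op1, op2, op4, op3, op5, op6, op7 stalls at step 2 — op2 r() → 86 has no legal effect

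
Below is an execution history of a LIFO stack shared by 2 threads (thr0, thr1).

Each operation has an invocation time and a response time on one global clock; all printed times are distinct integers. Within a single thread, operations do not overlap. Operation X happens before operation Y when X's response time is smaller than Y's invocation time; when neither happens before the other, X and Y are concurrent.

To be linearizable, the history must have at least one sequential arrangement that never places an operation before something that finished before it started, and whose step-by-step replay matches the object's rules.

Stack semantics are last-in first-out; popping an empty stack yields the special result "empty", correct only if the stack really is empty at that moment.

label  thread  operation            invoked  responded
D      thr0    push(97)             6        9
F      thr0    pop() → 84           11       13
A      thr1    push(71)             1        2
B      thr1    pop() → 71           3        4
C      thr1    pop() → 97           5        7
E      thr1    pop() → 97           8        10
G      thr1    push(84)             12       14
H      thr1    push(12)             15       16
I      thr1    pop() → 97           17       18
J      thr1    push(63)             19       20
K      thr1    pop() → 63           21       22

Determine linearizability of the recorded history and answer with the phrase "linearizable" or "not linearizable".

already the first 10 events (up to E's response at time 10) admit no linearization; the first 9 still do
no legal order exists: 3 real-time-consistent candidates over 5 completed LIFO stack operations, all rejected
one such order, A, B, C, D, E, breaks at step 3 where C pop() → 97 is illegal
one such order, A, B, C, E, D, breaks at step 3 where C pop() → 97 is illegal

not linearizable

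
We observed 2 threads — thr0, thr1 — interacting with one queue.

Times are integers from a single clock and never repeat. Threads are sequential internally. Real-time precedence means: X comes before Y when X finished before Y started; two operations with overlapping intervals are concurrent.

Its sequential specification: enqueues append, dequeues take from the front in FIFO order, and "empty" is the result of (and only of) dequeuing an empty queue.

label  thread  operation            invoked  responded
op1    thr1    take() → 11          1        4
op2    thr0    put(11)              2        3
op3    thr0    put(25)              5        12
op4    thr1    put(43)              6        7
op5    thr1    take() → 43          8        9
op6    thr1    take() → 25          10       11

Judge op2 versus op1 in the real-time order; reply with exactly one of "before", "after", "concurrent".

concurrent

op2 spans [2,3], op1 spans [1,4]
the intervals overlap in both directions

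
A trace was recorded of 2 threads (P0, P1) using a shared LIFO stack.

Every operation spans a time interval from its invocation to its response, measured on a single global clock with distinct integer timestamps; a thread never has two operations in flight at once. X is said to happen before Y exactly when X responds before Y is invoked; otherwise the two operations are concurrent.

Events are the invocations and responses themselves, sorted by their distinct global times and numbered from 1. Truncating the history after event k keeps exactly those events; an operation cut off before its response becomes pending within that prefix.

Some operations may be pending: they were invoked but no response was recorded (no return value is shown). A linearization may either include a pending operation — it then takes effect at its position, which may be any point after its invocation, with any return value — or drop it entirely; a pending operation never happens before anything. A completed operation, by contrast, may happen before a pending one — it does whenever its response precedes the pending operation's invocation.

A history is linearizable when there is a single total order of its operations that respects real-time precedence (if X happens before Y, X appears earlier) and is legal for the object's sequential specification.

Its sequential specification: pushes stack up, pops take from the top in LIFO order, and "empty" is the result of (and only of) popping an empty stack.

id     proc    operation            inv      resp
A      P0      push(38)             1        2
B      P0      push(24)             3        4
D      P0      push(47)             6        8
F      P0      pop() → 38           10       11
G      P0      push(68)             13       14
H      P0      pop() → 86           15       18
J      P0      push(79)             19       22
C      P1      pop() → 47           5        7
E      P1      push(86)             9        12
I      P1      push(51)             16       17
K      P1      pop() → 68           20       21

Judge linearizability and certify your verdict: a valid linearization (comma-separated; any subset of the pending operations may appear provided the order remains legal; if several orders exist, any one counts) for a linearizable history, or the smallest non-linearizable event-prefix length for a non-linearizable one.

prefix check: 1..10 passes, 1..11 fails once F's time-11 response joins
the 5 completed operations admit 2 real-time orders; each fails the LIFO stack replay
including or dropping the 1 pending operation (E) in any combination fails
for example A, B, C, D, F (pending dropped) fails at step 3: C pop() → 47 is not legal there
for example A, B, D, C, F (pending dropped) fails at step 5: F pop() → 38 is not legal there

not linearizable — minimal violating prefix: 11 events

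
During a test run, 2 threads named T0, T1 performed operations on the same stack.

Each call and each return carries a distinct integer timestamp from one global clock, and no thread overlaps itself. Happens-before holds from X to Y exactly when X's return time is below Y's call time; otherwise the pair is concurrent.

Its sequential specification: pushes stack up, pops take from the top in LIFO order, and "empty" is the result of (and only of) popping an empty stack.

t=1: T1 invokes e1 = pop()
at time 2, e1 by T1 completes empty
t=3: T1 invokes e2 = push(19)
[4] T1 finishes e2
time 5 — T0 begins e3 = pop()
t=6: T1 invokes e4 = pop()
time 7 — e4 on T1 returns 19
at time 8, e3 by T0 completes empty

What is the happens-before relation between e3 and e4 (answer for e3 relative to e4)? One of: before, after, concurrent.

concurrent

e3 spans [5,8], e4 spans [6,7]
the intervals overlap in both directions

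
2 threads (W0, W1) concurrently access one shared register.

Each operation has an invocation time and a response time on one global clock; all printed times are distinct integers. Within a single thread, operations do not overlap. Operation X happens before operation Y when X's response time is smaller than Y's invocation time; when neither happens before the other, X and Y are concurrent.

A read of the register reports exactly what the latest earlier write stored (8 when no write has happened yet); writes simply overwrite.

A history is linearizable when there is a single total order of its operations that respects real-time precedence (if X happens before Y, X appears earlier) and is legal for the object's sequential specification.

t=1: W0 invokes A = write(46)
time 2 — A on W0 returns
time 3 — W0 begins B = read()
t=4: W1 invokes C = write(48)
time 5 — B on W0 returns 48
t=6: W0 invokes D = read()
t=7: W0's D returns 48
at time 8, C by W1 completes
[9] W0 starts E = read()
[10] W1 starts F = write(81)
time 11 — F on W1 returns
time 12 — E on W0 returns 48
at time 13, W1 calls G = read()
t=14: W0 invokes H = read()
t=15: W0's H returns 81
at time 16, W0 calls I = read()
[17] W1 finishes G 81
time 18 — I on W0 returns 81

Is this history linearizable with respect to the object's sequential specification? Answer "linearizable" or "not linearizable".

a witness: A, C, B, D, E, F, G, H, I
after step 1 (A write(46)): value 46
after step 2 (C write(48)): value 48
after step 3 (B read() → 48): value 48
after step 4 (D read() → 48): value 48
after step 5 (E read() → 48): value 48
after step 6 (F write(81)): value 81
after step 7 (G read() → 81): value 81
after step 8 (H read() → 81): value 81
after step 9 (I read() → 81): value 81

linearizable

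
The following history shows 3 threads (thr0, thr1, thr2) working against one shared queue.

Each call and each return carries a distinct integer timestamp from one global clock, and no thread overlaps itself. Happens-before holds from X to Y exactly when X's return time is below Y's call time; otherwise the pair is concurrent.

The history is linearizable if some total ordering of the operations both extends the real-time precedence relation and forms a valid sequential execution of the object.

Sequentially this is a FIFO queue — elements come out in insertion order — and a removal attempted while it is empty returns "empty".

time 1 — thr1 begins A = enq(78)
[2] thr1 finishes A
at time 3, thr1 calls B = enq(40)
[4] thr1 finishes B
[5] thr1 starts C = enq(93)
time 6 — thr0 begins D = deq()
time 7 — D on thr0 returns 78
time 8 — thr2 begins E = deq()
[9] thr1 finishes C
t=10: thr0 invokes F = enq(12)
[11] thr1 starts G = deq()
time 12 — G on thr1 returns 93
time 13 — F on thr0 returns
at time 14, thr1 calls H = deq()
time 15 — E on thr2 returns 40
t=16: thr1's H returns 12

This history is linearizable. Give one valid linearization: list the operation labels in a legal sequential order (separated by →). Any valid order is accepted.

A → B → C → D → E → F → G → H

1. A enq(78), leaving queue <78>
2. B enq(40), leaving queue <78,40>
3. C enq(93), leaving queue <78,40,93>
4. D deq() → 78, leaving queue <40,93>
5. E deq() → 40, leaving queue <93>
6. F enq(12), leaving queue <93,12>
7. G deq() → 93, leaving queue <12>
8. H deq() → 12, leaving queue <>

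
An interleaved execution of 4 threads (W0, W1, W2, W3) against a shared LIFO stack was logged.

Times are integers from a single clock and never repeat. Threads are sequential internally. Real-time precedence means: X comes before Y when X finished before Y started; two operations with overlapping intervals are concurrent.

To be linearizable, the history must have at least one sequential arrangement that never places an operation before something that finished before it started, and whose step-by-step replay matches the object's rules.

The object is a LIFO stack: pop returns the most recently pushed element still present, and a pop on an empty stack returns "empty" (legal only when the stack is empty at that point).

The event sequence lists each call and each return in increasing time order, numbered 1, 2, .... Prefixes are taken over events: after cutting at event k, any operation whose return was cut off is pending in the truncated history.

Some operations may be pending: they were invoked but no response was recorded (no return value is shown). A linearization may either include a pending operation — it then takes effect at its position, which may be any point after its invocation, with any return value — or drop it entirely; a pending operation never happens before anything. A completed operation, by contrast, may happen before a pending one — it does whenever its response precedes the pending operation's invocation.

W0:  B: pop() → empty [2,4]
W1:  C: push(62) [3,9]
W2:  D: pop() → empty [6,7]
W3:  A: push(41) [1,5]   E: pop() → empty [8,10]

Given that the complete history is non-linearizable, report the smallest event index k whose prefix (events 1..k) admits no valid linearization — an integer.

7

a valid linearization of events 1..6 exists, for instance B, A:
step 1: B pop() → empty — stack <>
step 2: A push(41) — stack <41>
at event 7 (D's time-7 response) nothing linearizes any more
including or dropping the 1 pending operation (C) in any combination fails
take A, B, D (pending dropped): step 2 already fails, because B pop() → empty cannot occur there
take B, A, D (pending dropped): step 3 already fails, because D pop() → empty cannot occur there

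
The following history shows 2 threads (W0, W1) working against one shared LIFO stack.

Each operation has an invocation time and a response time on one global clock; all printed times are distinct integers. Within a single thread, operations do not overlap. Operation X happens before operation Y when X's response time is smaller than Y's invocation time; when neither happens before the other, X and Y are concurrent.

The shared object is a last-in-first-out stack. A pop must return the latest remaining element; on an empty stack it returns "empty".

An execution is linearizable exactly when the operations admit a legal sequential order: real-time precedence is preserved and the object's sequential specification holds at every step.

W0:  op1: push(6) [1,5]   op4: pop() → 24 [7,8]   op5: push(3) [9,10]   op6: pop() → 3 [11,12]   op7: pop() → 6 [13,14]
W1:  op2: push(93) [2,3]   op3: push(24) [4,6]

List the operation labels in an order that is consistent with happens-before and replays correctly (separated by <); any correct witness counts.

op2 < op1 < op3 < op4 < op5 < op6 < op7

step 1: op2 push(93) — stack <93>
step 2: op1 push(6) — stack <93,6>
step 3: op3 push(24) — stack <93,6,24>
step 4: op4 pop() → 24 — stack <93,6>
step 5: op5 push(3) — stack <93,6,3>
step 6: op6 pop() → 3 — stack <93,6>
step 7: op7 pop() → 6 — stack <93>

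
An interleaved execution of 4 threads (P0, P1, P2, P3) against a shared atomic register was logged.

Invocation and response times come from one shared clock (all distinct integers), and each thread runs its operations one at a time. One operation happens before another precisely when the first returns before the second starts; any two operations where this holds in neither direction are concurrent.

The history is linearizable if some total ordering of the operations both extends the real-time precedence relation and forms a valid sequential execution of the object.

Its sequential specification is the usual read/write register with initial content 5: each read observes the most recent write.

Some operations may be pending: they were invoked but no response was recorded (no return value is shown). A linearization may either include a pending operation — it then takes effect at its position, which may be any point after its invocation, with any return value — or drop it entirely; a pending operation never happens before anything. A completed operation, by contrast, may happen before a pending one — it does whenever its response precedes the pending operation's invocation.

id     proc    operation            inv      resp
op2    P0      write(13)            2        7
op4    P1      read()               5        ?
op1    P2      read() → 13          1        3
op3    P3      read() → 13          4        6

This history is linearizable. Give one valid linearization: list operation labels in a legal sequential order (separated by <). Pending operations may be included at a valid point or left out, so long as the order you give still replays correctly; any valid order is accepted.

op2 < op1 < op3

after step 1 (op2 write(13)): value 13
after step 2 (op1 read() → 13): value 13
after step 3 (op3 read() → 13): value 13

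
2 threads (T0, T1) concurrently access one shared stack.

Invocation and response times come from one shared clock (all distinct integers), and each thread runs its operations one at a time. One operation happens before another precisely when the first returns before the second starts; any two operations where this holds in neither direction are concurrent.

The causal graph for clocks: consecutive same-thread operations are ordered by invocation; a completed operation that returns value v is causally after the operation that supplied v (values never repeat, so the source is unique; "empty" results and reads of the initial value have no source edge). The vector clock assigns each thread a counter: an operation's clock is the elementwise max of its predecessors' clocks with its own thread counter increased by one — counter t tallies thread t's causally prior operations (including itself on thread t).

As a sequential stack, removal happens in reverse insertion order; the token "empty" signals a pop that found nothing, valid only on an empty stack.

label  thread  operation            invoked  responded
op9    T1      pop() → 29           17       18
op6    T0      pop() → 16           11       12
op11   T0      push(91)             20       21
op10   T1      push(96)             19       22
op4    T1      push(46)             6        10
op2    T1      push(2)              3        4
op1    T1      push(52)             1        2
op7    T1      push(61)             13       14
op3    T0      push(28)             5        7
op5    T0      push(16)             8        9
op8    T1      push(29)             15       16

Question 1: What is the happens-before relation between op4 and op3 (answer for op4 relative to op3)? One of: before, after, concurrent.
Answer: concurrent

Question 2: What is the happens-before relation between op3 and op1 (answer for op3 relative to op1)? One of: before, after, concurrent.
Answer: after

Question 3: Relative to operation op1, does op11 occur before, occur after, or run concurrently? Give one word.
Answer: after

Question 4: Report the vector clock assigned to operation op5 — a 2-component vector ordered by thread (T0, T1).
Answer: (2, 0)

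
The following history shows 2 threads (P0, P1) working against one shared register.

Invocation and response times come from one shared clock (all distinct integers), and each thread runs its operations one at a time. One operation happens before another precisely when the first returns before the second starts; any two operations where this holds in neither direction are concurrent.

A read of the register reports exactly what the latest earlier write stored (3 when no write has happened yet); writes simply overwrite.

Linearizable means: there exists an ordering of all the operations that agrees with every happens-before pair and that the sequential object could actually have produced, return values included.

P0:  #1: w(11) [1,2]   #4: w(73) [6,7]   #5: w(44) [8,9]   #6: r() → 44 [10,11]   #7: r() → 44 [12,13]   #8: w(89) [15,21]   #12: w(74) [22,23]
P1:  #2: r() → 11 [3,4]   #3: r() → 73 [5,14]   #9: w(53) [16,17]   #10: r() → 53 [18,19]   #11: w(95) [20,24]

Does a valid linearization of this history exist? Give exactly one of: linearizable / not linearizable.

linearizable

witness order: #1, #2, #4, #3, #5, #6, #7, #8, #9, #10, #11, #12
after step 1 (#1 w(11)): value 11
after step 2 (#2 r() → 11): value 11
after step 3 (#4 w(73)): value 73
after step 4 (#3 r() → 73): value 73
after step 5 (#5 w(44)): value 44
after step 6 (#6 r() → 44): value 44
after step 7 (#7 r() → 44): value 44
after step 8 (#8 w(89)): value 89
after step 9 (#9 w(53)): value 53
after step 10 (#10 r() → 53): value 53
after step 11 (#11 w(95)): value 95
after step 12 (#12 w(74)): value 74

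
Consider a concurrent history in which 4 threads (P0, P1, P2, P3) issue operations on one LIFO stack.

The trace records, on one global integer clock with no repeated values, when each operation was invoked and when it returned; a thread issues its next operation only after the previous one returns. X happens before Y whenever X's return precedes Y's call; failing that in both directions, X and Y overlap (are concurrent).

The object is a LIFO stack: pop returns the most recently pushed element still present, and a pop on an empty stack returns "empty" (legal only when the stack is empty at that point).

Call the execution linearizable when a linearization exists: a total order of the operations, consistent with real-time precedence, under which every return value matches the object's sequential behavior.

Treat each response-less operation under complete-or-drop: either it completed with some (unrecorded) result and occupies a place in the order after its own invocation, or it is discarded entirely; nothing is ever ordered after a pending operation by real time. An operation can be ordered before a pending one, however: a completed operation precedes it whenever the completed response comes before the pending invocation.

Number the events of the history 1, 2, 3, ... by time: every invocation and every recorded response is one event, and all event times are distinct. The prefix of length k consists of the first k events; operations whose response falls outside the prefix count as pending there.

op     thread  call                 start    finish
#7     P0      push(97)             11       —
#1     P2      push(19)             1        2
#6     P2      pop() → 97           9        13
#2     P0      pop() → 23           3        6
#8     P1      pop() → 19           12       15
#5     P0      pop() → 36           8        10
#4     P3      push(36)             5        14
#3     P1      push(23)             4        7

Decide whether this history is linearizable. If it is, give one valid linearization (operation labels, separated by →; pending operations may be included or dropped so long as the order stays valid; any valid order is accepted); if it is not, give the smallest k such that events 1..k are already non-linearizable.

step 1: #1 push(19) — stack <19>
step 2: #3 push(23) — stack <19,23>
step 3: #2 pop() → 23 — stack <19>
step 4: #4 push(36) — stack <19,36>
step 5: #5 pop() → 36 — stack <19>
step 6: #7 push(97) (pending, included) — stack <19,97>
step 7: #6 pop() → 97 — stack <19>
step 8: #8 pop() → 19 — stack <>

linearizable — witness: #1 → #3 → #2 → #4 → #5 → #7 → #6 → #8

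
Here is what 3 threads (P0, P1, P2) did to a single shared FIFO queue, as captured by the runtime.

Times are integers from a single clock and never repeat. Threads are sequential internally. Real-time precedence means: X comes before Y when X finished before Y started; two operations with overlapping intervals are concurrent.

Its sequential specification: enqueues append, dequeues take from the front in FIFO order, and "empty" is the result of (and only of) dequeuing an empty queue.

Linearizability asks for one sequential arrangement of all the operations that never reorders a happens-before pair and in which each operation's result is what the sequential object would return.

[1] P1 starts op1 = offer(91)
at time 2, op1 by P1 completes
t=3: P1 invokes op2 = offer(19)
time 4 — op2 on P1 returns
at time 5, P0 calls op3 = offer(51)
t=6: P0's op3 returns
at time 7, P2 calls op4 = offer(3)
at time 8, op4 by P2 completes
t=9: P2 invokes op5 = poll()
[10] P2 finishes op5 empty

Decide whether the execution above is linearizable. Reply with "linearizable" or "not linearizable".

not linearizable

events 1..9 are fine; event 10 — the response of op5 at time 10 — makes the prefix non-linearizable
the sole real-time-consistent order of 5 completed operations fails the FIFO queue replay
e.g. op1, op2, op3, op4, op5: illegal at step 5, since op5 poll() → empty cannot apply there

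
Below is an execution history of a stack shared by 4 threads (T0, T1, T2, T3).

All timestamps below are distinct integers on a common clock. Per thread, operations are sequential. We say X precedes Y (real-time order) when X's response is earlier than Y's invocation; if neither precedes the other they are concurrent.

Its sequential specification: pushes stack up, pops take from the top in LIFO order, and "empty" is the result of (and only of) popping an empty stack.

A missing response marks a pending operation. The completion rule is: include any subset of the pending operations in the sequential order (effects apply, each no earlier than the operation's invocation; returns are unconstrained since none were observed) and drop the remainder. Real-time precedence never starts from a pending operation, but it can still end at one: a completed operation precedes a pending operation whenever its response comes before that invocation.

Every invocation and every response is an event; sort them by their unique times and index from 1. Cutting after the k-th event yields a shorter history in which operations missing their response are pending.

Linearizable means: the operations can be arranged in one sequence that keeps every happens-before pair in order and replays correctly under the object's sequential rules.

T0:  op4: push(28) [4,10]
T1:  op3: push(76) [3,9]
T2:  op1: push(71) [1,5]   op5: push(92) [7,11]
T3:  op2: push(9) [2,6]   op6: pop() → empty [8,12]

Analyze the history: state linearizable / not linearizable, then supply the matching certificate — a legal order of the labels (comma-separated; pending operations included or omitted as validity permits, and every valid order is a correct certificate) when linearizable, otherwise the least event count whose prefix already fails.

already the first 12 events (up to op6's response at time 12) admit no linearization; the first 11 still do
6 completed operations, 120 real-time-consistent orders — every stack replay fails
for example op1, op2, op3, op4, op5, op6 fails at step 6: op6 pop() → empty is not legal there
for example op1, op2, op3, op4, op6, op5 fails at step 5: op6 pop() → empty is not legal there

not linearizable — minimal violating prefix: 12 events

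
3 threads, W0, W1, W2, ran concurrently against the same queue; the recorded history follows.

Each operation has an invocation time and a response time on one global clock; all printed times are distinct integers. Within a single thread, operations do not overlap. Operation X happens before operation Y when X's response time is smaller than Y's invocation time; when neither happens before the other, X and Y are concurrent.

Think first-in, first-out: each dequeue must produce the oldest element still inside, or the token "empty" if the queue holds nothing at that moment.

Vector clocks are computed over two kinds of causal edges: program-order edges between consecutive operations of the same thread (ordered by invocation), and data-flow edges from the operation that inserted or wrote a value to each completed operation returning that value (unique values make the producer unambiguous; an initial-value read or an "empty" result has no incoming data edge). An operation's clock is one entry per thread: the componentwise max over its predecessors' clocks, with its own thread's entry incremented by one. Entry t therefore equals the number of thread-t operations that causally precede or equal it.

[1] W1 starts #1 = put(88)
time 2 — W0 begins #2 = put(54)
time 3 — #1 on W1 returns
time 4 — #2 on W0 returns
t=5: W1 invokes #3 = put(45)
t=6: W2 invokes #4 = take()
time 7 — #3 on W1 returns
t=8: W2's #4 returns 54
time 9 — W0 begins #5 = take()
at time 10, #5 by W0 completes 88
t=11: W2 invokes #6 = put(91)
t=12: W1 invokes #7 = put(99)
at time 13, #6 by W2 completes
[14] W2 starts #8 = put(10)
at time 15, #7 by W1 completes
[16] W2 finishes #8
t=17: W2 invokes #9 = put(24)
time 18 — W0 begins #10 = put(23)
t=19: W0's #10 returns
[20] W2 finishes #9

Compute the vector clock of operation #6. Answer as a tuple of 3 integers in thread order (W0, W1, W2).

(1, 0, 2)

#1 (invocation 1): nothing precedes it; W1's component alone gives (0, 1, 0)
#2 (invocation 2): nothing precedes it; W0's component alone gives (1, 0, 0)
#3, invoked 5, takes VC(#1)=(0, 1, 0) under max, adds 1 for W1 → (0, 2, 0)
#4, invoked 6, takes VC(#2)=(1, 0, 0) under max, adds 1 for W2 → (1, 0, 1)
#7, invoked 12, takes VC(#3)=(0, 2, 0) under max, adds 1 for W1 → (0, 3, 0)
#6, invoked 11, takes VC(#4)=(1, 0, 1) under max, adds 1 for W2 → (1, 0, 2)
#5, invoked 9, takes VC(#1)=(0, 1, 0), VC(#2)=(1, 0, 0) under max, adds 1 for W0 → (2, 1, 0)
#8, invoked 14, takes VC(#6)=(1, 0, 2) under max, adds 1 for W2 → (1, 0, 3)
#10, invoked 18, takes VC(#5)=(2, 1, 0) under max, adds 1 for W0 → (3, 1, 0)
#9, invoked 17, takes VC(#8)=(1, 0, 3) under max, adds 1 for W2 → (1, 0, 4)
target: VC(#6) = (1, 0, 2)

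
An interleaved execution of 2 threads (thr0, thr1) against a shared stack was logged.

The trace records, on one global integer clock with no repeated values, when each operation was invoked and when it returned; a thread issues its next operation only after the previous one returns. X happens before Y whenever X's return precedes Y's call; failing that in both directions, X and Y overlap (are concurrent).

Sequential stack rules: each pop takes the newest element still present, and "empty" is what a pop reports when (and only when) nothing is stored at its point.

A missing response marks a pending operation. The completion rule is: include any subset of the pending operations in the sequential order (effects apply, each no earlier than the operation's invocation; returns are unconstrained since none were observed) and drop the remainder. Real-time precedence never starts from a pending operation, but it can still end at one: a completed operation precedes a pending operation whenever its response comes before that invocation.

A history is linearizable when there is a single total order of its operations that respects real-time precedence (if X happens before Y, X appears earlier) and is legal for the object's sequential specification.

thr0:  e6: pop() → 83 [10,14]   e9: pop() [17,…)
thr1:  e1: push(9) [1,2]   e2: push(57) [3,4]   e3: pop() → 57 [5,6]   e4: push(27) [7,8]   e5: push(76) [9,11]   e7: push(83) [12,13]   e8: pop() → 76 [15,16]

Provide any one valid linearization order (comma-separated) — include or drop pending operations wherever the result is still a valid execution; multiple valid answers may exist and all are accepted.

1. e1 push(9), leaving stack <9>
2. e2 push(57), leaving stack <9,57>
3. e3 pop() → 57, leaving stack <9>
4. e4 push(27), leaving stack <9,27>
5. e5 push(76), leaving stack <9,27,76>
6. e7 push(83), leaving stack <9,27,76,83>
7. e6 pop() → 83, leaving stack <9,27,76>
8. e8 pop() → 76, leaving stack <9,27>

e1, e2, e3, e4, e5, e7, e6, e8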